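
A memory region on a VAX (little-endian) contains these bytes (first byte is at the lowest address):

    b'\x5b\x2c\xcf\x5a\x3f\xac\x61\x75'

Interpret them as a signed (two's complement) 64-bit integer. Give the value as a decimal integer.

Little-endian: lowest address holds the least-significant byte.
Reassemble most-significant byte first: 75 61 AC 3F 5A CF 2C 5B → 0x7561AC3F5ACF2C5B.
0x7561AC3F5ACF2C5B = 8458230963284946011.

8458230963284946011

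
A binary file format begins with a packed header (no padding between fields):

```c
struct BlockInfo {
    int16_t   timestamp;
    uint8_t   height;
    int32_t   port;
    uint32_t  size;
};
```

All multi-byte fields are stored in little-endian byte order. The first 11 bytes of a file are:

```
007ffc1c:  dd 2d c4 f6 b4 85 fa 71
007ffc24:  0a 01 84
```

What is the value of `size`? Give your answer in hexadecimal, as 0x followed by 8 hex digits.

`size` follows `timestamp` (2 B), `height` (1 B), `port` (4 B), so it starts at offset 2 + 1 + 4 = 7 and occupies 4 bytes.
Bytes at offsets 7..10: 71 0A 01 84.
Little-endian stores the least-significant byte at the lowest address.
Reassemble most-significant byte first: 84 01 0A 71 → 0x84010A71.

0x84010A71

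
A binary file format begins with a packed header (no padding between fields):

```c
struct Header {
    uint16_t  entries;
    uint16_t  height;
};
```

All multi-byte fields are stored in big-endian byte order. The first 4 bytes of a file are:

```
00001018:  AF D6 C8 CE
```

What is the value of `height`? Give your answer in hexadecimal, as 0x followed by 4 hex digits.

`height` follows `entries` (2 bytes), so it starts at byte offset 2 and occupies 2 bytes.
Bytes at offsets 2..3: C8 CE.
Big-endian: lowest address holds the most-significant byte.
The bytes are already most-significant first: 0xC8CE.

0xC8CE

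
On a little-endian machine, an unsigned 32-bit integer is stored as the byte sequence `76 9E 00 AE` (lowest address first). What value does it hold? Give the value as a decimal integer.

In little-endian order the low byte comes first in memory.
Reassemble most-significant byte first: AE 00 9E 76 → 0xAE009E76.
0xAE009E76 = 2919276150.

2919276150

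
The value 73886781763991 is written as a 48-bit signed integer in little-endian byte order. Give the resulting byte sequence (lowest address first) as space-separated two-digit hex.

73886781763991 in hexadecimal, padded to 48 bits, is 0x43331B617197.
Split into bytes (most-significant first): 43 33 1B 61 71 97.
Little-endian stores the least-significant byte at the lowest address.
So at ascending addresses the bytes are 97 71 61 1B 33 43.

97 71 61 1B 33 43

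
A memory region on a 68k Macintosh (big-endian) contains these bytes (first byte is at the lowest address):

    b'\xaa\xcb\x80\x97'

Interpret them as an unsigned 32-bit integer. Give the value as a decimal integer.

2865463447

In big-endian order the high byte comes first in memory.
The bytes are already most-significant first: 0xAACB8097.
0xAACB8097 = 2865463447.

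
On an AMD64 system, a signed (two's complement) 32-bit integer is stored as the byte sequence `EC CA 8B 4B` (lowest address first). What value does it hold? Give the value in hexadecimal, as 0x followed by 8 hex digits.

In little-endian order the low byte comes first in memory.
Reassemble most-significant byte first: 4B 8B CA EC → 0x4B8BCAEC.

0x4B8BCAEC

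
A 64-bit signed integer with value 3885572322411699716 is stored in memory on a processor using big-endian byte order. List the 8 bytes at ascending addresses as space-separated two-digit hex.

3885572322411699716 in hexadecimal, padded to 64 bits, is 0x35EC5370CA705E04.
Split into bytes (most-significant first): 35 EC 53 70 CA 70 5E 04.
Big-endian: lowest address holds the most-significant byte.
So the memory order matches the most-significant-first order: 35 EC 53 70 CA 70 5E 04.

35 EC 53 70 CA 70 5E 04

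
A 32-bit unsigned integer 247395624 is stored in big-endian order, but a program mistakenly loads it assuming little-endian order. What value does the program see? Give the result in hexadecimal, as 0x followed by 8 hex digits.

247395624 in 32-bit hexadecimal is 0x0EBEF528.
Stored big-endian, the bytes at ascending addresses are 0E BE F5 28.
Read back as little-endian, the first byte is least significant, giving 0x28F5BE0E.

0x28F5BE0E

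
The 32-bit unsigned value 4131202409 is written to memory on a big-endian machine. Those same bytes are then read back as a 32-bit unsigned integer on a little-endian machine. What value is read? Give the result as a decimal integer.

1764048374

4131202409 in 32-bit hexadecimal is 0xF63D2569.
Stored big-endian, the bytes at ascending addresses are F6 3D 25 69.
Read back as little-endian, the first byte is least significant, giving 0x69253DF6.
0x69253DF6 = 1764048374.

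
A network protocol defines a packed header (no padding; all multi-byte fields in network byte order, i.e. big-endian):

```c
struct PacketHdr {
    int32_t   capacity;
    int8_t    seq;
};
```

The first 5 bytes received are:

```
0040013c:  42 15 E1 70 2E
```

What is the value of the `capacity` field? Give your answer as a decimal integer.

1108730224

`capacity` is the first field, at byte offset 0, occupying 4 bytes.
Bytes at offsets 0..3: 42 15 E1 70.
Big-endian: lowest address holds the most-significant byte.
The bytes are already most-significant first: 0x4215E170.
0x4215E170 = 1108730224.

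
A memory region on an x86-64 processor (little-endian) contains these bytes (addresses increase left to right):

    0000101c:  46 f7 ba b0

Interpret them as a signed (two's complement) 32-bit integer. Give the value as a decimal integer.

-1329924282

Little-endian: lowest address holds the least-significant byte.
Reassemble most-significant byte first: B0 BA F7 46 → 0xB0BAF746.
Top bit is set, so as a signed 32-bit value this is 0xB0BAF746 − 2^32 = -1329924282.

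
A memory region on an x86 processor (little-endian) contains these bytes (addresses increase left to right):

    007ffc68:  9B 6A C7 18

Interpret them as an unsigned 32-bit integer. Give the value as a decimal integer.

In little-endian order the low byte comes first in memory.
Reassemble most-significant byte first: 18 C7 6A 9B → 0x18C76A9B.
0x18C76A9B = 415722139.

415722139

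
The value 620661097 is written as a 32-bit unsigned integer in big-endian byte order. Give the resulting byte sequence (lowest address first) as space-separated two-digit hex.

620661097 in hexadecimal, padded to 32 bits, is 0x24FE8969.
Split into bytes (most-significant first): 24 FE 89 69.
In big-endian order the high byte comes first in memory.
So the memory order matches the most-significant-first order: 24 FE 89 69.

24 FE 89 69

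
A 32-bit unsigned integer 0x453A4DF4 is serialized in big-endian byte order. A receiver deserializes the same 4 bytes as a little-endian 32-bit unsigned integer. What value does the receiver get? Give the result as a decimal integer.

4098701893

Stored big-endian, the bytes at ascending addresses are 45 3A 4D F4.
Read back as little-endian, the first byte is least significant, giving 0xF44D3A45.
0xF44D3A45 = 4098701893.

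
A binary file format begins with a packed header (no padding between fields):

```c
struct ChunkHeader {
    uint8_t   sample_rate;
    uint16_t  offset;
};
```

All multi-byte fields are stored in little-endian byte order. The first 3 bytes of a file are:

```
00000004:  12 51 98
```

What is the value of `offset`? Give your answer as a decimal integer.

`offset` follows `sample_rate` (1 byte), so it starts at byte offset 1 and occupies 2 bytes.
Bytes at offsets 1..2: 51 98.
In little-endian order the low byte comes first in memory.
Reassemble most-significant byte first: 98 51 → 0x9851.
0x9851 = 38993.

38993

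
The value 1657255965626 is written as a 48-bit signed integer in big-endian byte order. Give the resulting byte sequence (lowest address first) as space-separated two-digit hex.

1657255965626 in hexadecimal, padded to 48 bits, is 0x0181DC2733BA.
Split into bytes (most-significant first): 01 81 DC 27 33 BA.
In big-endian order the high byte comes first in memory.
So the memory order matches the most-significant-first order: 01 81 DC 27 33 BA.

01 81 DC 27 33 BA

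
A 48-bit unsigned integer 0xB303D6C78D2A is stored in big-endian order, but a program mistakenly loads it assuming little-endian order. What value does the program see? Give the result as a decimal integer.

Stored big-endian, the bytes at ascending addresses are B3 03 D6 C7 8D 2A.
Read back as little-endian, the first byte is least significant, giving 0x2A8DC7D603B3.
0x2A8DC7D603B3 = 46788431446963.

46788431446963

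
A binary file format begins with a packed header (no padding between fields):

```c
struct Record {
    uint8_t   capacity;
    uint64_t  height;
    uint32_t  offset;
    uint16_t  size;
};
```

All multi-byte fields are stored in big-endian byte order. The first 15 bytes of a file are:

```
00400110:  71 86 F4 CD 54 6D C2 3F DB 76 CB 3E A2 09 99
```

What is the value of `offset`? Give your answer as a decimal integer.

1993031330

`offset` follows `capacity` (1 B), `height` (8 B), so it starts at offset 1 + 8 = 9 and occupies 4 bytes.
Bytes at offsets 9..12: 76 CB 3E A2.
Big-endian stores the most-significant byte at the lowest address.
The bytes are already most-significant first: 0x76CB3EA2.
0x76CB3EA2 = 1993031330.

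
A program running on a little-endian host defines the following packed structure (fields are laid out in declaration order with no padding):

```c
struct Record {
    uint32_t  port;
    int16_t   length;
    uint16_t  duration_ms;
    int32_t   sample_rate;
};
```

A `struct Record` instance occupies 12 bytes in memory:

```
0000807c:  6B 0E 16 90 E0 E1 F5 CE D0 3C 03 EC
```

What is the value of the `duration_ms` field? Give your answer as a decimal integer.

52981

`duration_ms` follows `port` (4 B), `length` (2 B), so it starts at offset 4 + 2 = 6 and occupies 2 bytes.
Bytes at offsets 6..7: F5 CE.
In little-endian order the low byte comes first in memory.
Reassemble most-significant byte first: CE F5 → 0xCEF5.
0xCEF5 = 52981.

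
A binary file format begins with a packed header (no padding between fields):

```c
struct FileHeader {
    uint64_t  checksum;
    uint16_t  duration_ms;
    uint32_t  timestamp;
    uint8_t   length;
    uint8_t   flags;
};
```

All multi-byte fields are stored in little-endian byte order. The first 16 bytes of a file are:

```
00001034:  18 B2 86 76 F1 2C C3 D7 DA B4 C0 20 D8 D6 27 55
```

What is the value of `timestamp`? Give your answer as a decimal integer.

`timestamp` follows `checksum` (8 B), `duration_ms` (2 B), so it starts at offset 8 + 2 = 10 and occupies 4 bytes.
Bytes at offsets 10..13: C0 20 D8 D6.
Little-endian: lowest address holds the least-significant byte.
Reassemble most-significant byte first: D6 D8 20 C0 → 0xD6D820C0.
0xD6D820C0 = 3604488384.

3604488384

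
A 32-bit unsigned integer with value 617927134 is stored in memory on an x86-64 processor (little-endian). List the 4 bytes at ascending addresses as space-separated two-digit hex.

617927134 in hexadecimal, padded to 32 bits, is 0x24D4D1DE.
Split into bytes (most-significant first): 24 D4 D1 DE.
In little-endian order the low byte comes first in memory.
So at ascending addresses the bytes are DE D1 D4 24.

DE D1 D4 24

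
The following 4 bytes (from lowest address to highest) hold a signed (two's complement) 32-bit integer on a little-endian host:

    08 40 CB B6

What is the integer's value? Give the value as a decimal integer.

Little-endian: lowest address holds the least-significant byte.
Reassemble most-significant byte first: B6 CB 40 08 → 0xB6CB4008.
Top bit is set, so as a signed 32-bit value this is 0xB6CB4008 − 2^32 = -1228193784.

-1228193784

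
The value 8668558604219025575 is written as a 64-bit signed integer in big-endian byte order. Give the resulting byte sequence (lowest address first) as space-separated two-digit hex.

8668558604219025575 in hexadecimal, padded to 64 bits, is 0x784CE81F5F2188A7.
Split into bytes (most-significant first): 78 4C E8 1F 5F 21 88 A7.
Big-endian stores the most-significant byte at the lowest address.
So the memory order matches the most-significant-first order: 78 4C E8 1F 5F 21 88 A7.

78 4C E8 1F 5F 21 88 A7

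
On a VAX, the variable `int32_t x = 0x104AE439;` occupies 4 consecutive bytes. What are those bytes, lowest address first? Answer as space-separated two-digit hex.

39 E4 4A 10

Split into bytes (most-significant first): 10 4A E4 39.
In little-endian order the low byte comes first in memory.
So at ascending addresses the bytes are 39 E4 4A 10.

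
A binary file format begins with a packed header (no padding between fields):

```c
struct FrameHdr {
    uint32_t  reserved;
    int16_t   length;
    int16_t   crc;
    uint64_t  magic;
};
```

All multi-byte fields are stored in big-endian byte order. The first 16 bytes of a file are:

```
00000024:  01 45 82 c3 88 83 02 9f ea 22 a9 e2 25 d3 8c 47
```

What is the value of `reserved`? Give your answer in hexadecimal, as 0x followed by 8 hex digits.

0x014582C3

`reserved` is the first field, at byte offset 0, occupying 4 bytes.
Bytes at offsets 0..3: 01 45 82 C3.
Big-endian stores the most-significant byte at the lowest address.
The bytes are already most-significant first: 0x014582C3.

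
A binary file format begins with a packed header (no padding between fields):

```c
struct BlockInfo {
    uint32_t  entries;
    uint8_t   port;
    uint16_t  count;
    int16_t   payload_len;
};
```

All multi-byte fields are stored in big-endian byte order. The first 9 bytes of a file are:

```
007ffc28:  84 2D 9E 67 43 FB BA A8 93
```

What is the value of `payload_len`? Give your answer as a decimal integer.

-22381

`payload_len` follows `entries` (4 B), `port` (1 B), `count` (2 B), so it starts at offset 4 + 1 + 2 = 7 and occupies 2 bytes.
Bytes at offsets 7..8: A8 93.
Big-endian stores the most-significant byte at the lowest address.
The bytes are already most-significant first: 0xA893.
Top bit is set, so as a signed 16-bit value this is 0xA893 − 2^16 = -22381.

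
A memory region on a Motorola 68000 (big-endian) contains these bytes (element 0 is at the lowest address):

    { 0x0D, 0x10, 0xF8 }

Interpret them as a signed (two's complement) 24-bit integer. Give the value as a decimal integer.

856312

Big-endian: lowest address holds the most-significant byte.
The bytes are already most-significant first: 0x0D10F8.
0x0D10F8 = 856312.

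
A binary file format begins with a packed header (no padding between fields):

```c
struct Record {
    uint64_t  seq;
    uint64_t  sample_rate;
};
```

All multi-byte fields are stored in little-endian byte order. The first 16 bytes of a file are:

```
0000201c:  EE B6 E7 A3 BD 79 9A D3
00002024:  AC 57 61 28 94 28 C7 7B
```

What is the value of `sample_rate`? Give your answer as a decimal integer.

8919142203828295596

`sample_rate` follows `seq` (8 bytes), so it starts at byte offset 8 and occupies 8 bytes.
Bytes at offsets 8..15: AC 57 61 28 94 28 C7 7B.
Little-endian stores the least-significant byte at the lowest address.
Reassemble most-significant byte first: 7B C7 28 94 28 61 57 AC → 0x7BC72894286157AC.
0x7BC72894286157AC = 8919142203828295596.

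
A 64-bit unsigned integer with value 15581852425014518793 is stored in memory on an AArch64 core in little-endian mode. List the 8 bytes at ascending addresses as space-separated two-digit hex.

15581852425014518793 in hexadecimal, padded to 64 bits, is 0xD83DDC396F8CA409.
Split into bytes (most-significant first): D8 3D DC 39 6F 8C A4 09.
Little-endian: lowest address holds the least-significant byte.
So at ascending addresses the bytes are 09 A4 8C 6F 39 DC 3D D8.

09 A4 8C 6F 39 DC 3D D8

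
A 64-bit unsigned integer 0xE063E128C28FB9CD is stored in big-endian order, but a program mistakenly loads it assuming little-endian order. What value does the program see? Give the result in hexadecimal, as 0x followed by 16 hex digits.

0xCDB98FC228E163E0

Stored big-endian, the bytes at ascending addresses are E0 63 E1 28 C2 8F B9 CD.
Read back as little-endian, the first byte is least significant, giving 0xCDB98FC228E163E0.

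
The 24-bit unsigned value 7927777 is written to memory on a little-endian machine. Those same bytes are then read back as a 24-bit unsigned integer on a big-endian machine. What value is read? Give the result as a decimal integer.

7927777 in 24-bit hexadecimal is 0x78F7E1.
Stored little-endian, the bytes at ascending addresses are E1 F7 78.
Read back as big-endian, the last byte is least significant, giving 0xE1F778.
0xE1F778 = 14808952.

14808952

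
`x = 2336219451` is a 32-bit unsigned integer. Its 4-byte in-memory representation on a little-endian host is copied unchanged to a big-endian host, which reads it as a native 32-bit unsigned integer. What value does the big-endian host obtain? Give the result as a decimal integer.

1004617611

2336219451 in 32-bit hexadecimal is 0x8B3FE13B.
Stored little-endian, the bytes at ascending addresses are 3B E1 3F 8B.
Read back as big-endian, the last byte is least significant, giving 0x3BE13F8B.
0x3BE13F8B = 1004617611.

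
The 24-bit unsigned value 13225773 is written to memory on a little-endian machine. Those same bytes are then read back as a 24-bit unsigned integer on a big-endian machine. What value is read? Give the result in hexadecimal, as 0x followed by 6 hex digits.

0x2DCFC9

13225773 in 24-bit hexadecimal is 0xC9CF2D.
Stored little-endian, the bytes at ascending addresses are 2D CF C9.
Read back as big-endian, the last byte is least significant, giving 0x2DCFC9.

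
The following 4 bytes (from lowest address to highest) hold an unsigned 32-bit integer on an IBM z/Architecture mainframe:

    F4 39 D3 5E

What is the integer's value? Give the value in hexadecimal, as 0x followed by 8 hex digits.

0xF439D35E

Big-endian stores the most-significant byte at the lowest address.
The bytes are already most-significant first: 0xF439D35E.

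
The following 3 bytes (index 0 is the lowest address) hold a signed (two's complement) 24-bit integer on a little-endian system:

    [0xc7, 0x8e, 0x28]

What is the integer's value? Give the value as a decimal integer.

2657991

In little-endian order the low byte comes first in memory.
Reassemble most-significant byte first: 28 8E C7 → 0x288EC7.
0x288EC7 = 2657991.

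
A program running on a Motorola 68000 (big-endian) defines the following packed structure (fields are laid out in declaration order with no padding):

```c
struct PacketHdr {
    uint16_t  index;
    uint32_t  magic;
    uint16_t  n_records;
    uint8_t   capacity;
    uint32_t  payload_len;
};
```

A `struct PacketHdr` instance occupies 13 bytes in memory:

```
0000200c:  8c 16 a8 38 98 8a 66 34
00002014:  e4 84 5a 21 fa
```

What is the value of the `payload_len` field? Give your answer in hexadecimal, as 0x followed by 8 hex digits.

0x845A21FA

`payload_len` follows `index` (2 B), `magic` (4 B), `n_records` (2 B), `capacity` (1 B), so it starts at offset 2 + 4 + 2 + 1 = 9 and occupies 4 bytes.
Bytes at offsets 9..12: 84 5A 21 FA.
In big-endian order the high byte comes first in memory.
The bytes are already most-significant first: 0x845A21FA.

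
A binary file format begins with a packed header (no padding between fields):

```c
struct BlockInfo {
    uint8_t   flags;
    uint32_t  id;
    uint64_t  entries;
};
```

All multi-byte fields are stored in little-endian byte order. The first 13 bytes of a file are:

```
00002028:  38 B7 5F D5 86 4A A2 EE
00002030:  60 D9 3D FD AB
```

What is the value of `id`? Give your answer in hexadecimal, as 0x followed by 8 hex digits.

0x86D55FB7

`id` follows `flags` (1 byte), so it starts at byte offset 1 and occupies 4 bytes.
Bytes at offsets 1..4: B7 5F D5 86.
Little-endian: lowest address holds the least-significant byte.
Reassemble most-significant byte first: 86 D5 5F B7 → 0x86D55FB7.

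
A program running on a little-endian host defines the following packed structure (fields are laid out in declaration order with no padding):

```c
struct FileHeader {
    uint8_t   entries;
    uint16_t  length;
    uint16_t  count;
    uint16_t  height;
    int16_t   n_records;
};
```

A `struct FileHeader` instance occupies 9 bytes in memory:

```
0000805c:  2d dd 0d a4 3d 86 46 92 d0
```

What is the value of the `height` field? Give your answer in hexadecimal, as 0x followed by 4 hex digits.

`height` follows `entries` (1 B), `length` (2 B), `count` (2 B), so it starts at offset 1 + 2 + 2 = 5 and occupies 2 bytes.
Bytes at offsets 5..6: 86 46.
Little-endian: lowest address holds the least-significant byte.
Reassemble most-significant byte first: 46 86 → 0x4686.

0x4686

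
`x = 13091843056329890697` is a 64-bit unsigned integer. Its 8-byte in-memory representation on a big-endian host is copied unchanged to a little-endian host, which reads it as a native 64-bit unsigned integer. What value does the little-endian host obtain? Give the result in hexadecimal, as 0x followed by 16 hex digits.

0x891BB56BE591AFB5

13091843056329890697 in 64-bit hexadecimal is 0xB5AF91E56BB51B89.
Stored big-endian, the bytes at ascending addresses are B5 AF 91 E5 6B B5 1B 89.
Read back as little-endian, the first byte is least significant, giving 0x891BB56BE591AFB5.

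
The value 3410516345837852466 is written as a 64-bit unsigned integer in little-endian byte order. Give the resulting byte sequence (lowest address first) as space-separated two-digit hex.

3410516345837852466 in hexadecimal, padded to 64 bits, is 0x2F54968BFE541732.
Split into bytes (most-significant first): 2F 54 96 8B FE 54 17 32.
In little-endian order the low byte comes first in memory.
So at ascending addresses the bytes are 32 17 54 FE 8B 96 54 2F.

32 17 54 FE 8B 96 54 2F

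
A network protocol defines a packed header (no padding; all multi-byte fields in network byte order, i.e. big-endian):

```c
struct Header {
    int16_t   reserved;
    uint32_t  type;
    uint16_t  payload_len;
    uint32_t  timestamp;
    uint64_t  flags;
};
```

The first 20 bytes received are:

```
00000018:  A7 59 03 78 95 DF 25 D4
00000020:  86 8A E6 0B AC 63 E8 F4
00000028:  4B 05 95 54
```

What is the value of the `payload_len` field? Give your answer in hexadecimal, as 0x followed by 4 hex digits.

`payload_len` follows `reserved` (2 B), `type` (4 B), so it starts at offset 2 + 4 = 6 and occupies 2 bytes.
Bytes at offsets 6..7: 25 D4.
Big-endian stores the most-significant byte at the lowest address.
The bytes are already most-significant first: 0x25D4.

0x25D4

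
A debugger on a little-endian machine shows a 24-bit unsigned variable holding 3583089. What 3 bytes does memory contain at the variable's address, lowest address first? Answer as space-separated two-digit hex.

3583089 in hexadecimal, padded to 24 bits, is 0x36AC71.
Split into bytes (most-significant first): 36 AC 71.
In little-endian order the low byte comes first in memory.
So at ascending addresses the bytes are 71 AC 36.

71 AC 36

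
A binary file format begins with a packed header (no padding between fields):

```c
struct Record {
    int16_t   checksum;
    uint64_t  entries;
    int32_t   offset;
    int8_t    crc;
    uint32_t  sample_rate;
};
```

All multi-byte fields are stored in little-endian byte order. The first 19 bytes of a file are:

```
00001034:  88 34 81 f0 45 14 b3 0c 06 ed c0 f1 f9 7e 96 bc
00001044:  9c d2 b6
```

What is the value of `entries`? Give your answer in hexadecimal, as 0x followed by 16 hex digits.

0xED060CB31445F081

`entries` follows `checksum` (2 bytes), so it starts at byte offset 2 and occupies 8 bytes.
Bytes at offsets 2..9: 81 F0 45 14 B3 0C 06 ED.
In little-endian order the low byte comes first in memory.
Reassemble most-significant byte first: ED 06 0C B3 14 45 F0 81 → 0xED060CB31445F081.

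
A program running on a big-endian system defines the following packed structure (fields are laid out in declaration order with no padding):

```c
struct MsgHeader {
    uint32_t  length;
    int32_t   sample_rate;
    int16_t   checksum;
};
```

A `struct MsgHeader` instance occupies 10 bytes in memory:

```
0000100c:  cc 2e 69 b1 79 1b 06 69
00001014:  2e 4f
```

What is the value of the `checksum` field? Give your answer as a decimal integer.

`checksum` follows `length` (4 B), `sample_rate` (4 B), so it starts at offset 4 + 4 = 8 and occupies 2 bytes.
Bytes at offsets 8..9: 2E 4F.
Big-endian: lowest address holds the most-significant byte.
The bytes are already most-significant first: 0x2E4F.
0x2E4F = 11855.

11855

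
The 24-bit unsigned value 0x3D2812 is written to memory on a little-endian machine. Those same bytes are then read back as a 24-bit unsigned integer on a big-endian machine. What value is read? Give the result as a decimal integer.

Stored little-endian, the bytes at ascending addresses are 12 28 3D.
Read back as big-endian, the last byte is least significant, giving 0x12283D.
0x12283D = 1189949.

1189949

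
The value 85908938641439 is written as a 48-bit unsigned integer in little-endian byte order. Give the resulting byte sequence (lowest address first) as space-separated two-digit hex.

85908938641439 in hexadecimal, padded to 48 bits, is 0x4E223BC5501F.
Split into bytes (most-significant first): 4E 22 3B C5 50 1F.
Little-endian stores the least-significant byte at the lowest address.
So at ascending addresses the bytes are 1F 50 C5 3B 22 4E.

1F 50 C5 3B 22 4E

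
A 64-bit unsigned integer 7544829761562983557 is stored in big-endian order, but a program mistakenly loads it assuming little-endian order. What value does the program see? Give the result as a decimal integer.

7544829761562983557 in 64-bit hexadecimal is 0x68B49EB1A4C1BC85.
Stored big-endian, the bytes at ascending addresses are 68 B4 9E B1 A4 C1 BC 85.
Read back as little-endian, the first byte is least significant, giving 0x85BCC1A4B19EB468.
0x85BCC1A4B19EB468 = 9636790215764784232.

9636790215764784232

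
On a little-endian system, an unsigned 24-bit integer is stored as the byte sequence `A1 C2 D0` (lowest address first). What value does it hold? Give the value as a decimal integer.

Little-endian: lowest address holds the least-significant byte.
Reassemble most-significant byte first: D0 C2 A1 → 0xD0C2A1.
0xD0C2A1 = 13681313.

13681313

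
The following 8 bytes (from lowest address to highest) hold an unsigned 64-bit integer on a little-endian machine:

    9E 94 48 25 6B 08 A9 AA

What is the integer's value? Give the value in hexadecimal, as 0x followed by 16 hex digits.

In little-endian order the low byte comes first in memory.
Reassemble most-significant byte first: AA A9 08 6B 25 48 94 9E → 0xAAA9086B2548949E.

0xAAA9086B2548949E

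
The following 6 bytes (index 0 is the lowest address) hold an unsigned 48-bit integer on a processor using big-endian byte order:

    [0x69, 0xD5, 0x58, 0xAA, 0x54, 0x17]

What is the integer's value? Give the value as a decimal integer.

116365036508183

In big-endian order the high byte comes first in memory.
The bytes are already most-significant first: 0x69D558AA5417.
0x69D558AA5417 = 116365036508183.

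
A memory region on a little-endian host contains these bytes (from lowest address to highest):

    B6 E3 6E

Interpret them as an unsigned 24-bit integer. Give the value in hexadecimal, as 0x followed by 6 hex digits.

In little-endian order the low byte comes first in memory.
Reassemble most-significant byte first: 6E E3 B6 → 0x6EE3B6.

0x6EE3B6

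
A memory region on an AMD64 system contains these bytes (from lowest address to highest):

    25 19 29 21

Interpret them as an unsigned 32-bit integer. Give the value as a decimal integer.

556341541

Little-endian: lowest address holds the least-significant byte.
Reassemble most-significant byte first: 21 29 19 25 → 0x21291925.
0x21291925 = 556341541.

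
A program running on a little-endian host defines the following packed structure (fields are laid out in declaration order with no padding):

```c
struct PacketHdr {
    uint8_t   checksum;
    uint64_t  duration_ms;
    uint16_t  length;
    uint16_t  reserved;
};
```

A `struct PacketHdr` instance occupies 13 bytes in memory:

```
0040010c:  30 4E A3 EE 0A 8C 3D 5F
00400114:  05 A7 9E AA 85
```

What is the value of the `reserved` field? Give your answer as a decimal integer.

34218

`reserved` follows `checksum` (1 B), `duration_ms` (8 B), `length` (2 B), so it starts at offset 1 + 8 + 2 = 11 and occupies 2 bytes.
Bytes at offsets 11..12: AA 85.
Little-endian: lowest address holds the least-significant byte.
Reassemble most-significant byte first: 85 AA → 0x85AA.
0x85AA = 34218.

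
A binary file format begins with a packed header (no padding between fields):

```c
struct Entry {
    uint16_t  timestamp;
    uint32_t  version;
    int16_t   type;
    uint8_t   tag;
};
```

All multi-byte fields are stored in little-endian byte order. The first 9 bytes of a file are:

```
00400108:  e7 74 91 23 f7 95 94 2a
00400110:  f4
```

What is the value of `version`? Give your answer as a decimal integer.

2516001681

`version` follows `timestamp` (2 bytes), so it starts at byte offset 2 and occupies 4 bytes.
Bytes at offsets 2..5: 91 23 F7 95.
In little-endian order the low byte comes first in memory.
Reassemble most-significant byte first: 95 F7 23 91 → 0x95F72391.
0x95F72391 = 2516001681.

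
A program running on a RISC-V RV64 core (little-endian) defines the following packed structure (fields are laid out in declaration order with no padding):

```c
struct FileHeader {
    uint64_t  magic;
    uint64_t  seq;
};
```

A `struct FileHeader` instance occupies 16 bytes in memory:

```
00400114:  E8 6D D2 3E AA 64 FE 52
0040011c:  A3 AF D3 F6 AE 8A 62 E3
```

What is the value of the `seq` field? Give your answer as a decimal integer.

`seq` follows `magic` (8 bytes), so it starts at byte offset 8 and occupies 8 bytes.
Bytes at offsets 8..15: A3 AF D3 F6 AE 8A 62 E3.
In little-endian order the low byte comes first in memory.
Reassemble most-significant byte first: E3 62 8A AE F6 D3 AF A3 → 0xE3628AAEF6D3AFA3.
0xE3628AAEF6D3AFA3 = 16384810878397296547.

16384810878397296547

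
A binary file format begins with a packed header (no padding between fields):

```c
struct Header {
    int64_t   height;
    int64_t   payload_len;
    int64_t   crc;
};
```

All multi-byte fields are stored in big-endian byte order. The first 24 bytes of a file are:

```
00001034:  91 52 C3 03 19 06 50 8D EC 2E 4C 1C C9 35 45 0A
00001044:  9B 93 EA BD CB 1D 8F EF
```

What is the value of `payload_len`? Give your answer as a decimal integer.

-1428120345311361782

`payload_len` follows `height` (8 bytes), so it starts at byte offset 8 and occupies 8 bytes.
Bytes at offsets 8..15: EC 2E 4C 1C C9 35 45 0A.
Big-endian stores the most-significant byte at the lowest address.
The bytes are already most-significant first: 0xEC2E4C1CC935450A.
Top bit is set, so as a signed 64-bit value this is 0xEC2E4C1CC935450A − 2^64 = -1428120345311361782.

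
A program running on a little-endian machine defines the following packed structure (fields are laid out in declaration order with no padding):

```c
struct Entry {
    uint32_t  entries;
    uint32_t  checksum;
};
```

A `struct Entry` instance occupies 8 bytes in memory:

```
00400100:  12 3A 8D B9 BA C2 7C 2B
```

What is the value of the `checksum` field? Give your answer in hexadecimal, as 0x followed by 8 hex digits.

`checksum` follows `entries` (4 bytes), so it starts at byte offset 4 and occupies 4 bytes.
Bytes at offsets 4..7: BA C2 7C 2B.
In little-endian order the low byte comes first in memory.
Reassemble most-significant byte first: 2B 7C C2 BA → 0x2B7CC2BA.

0x2B7CC2BA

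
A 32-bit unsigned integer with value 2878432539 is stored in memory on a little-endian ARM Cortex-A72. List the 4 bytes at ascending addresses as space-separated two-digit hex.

1B 65 91 AB

2878432539 in hexadecimal, padded to 32 bits, is 0xAB91651B.
Split into bytes (most-significant first): AB 91 65 1B.
Little-endian: lowest address holds the least-significant byte.
So at ascending addresses the bytes are 1B 65 91 AB.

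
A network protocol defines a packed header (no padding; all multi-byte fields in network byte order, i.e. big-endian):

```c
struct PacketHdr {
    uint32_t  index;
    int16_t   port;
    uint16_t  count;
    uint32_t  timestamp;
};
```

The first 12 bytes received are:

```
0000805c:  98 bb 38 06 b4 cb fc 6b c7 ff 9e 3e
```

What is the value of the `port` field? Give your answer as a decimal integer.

-19253

`port` follows `index` (4 bytes), so it starts at byte offset 4 and occupies 2 bytes.
Bytes at offsets 4..5: B4 CB.
Big-endian: lowest address holds the most-significant byte.
The bytes are already most-significant first: 0xB4CB.
Top bit is set, so as a signed 16-bit value this is 0xB4CB − 2^16 = -19253.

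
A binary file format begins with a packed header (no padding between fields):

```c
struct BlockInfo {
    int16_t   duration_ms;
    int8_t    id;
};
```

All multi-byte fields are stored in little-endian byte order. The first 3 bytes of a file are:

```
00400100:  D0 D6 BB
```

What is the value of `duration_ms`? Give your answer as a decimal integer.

-10544

`duration_ms` is the first field, at byte offset 0, occupying 2 bytes.
Bytes at offsets 0..1: D0 D6.
Little-endian stores the least-significant byte at the lowest address.
Reassemble most-significant byte first: D6 D0 → 0xD6D0.
Top bit is set, so as a signed 16-bit value this is 0xD6D0 − 2^16 = -10544.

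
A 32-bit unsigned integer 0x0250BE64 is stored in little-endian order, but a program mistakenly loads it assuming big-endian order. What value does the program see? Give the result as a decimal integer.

1690193922

Stored little-endian, the bytes at ascending addresses are 64 BE 50 02.
Read back as big-endian, the last byte is least significant, giving 0x64BE5002.
0x64BE5002 = 1690193922.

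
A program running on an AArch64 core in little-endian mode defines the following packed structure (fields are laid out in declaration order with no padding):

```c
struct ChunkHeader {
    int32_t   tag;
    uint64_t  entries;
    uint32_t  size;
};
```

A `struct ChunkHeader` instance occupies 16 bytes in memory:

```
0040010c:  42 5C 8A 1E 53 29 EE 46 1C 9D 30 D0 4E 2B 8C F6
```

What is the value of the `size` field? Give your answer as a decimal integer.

4136381262

`size` follows `tag` (4 B), `entries` (8 B), so it starts at offset 4 + 8 = 12 and occupies 4 bytes.
Bytes at offsets 12..15: 4E 2B 8C F6.
Little-endian: lowest address holds the least-significant byte.
Reassemble most-significant byte first: F6 8C 2B 4E → 0xF68C2B4E.
0xF68C2B4E = 4136381262.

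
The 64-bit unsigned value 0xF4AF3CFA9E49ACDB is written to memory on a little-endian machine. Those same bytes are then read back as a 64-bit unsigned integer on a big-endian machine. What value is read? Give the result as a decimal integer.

15829107737452392436

Stored little-endian, the bytes at ascending addresses are DB AC 49 9E FA 3C AF F4.
Read back as big-endian, the last byte is least significant, giving 0xDBAC499EFA3CAFF4.
0xDBAC499EFA3CAFF4 = 15829107737452392436.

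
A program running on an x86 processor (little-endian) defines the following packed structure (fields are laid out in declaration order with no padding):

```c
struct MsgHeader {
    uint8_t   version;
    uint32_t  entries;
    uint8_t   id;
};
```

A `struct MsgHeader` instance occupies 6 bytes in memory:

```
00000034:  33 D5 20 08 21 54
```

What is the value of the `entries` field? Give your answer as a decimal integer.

`entries` follows `version` (1 byte), so it starts at byte offset 1 and occupies 4 bytes.
Bytes at offsets 1..4: D5 20 08 21.
Little-endian stores the least-significant byte at the lowest address.
Reassemble most-significant byte first: 21 08 20 D5 → 0x210820D5.
0x210820D5 = 554180821.

554180821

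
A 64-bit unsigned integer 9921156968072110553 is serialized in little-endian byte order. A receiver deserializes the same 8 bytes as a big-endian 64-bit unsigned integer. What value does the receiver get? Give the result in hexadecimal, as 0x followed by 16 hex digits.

0xD961D4AAB207AF89

9921156968072110553 in 64-bit hexadecimal is 0x89AF07B2AAD461D9.
Stored little-endian, the bytes at ascending addresses are D9 61 D4 AA B2 07 AF 89.
Read back as big-endian, the last byte is least significant, giving 0xD961D4AAB207AF89.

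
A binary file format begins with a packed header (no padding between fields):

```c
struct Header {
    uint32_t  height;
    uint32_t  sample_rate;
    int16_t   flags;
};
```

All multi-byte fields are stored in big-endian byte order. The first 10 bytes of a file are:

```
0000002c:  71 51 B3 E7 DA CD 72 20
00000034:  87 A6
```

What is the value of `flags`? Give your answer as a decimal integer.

-30810

`flags` follows `height` (4 B), `sample_rate` (4 B), so it starts at offset 4 + 4 = 8 and occupies 2 bytes.
Bytes at offsets 8..9: 87 A6.
In big-endian order the high byte comes first in memory.
The bytes are already most-significant first: 0x87A6.
Top bit is set, so as a signed 16-bit value this is 0x87A6 − 2^16 = -30810.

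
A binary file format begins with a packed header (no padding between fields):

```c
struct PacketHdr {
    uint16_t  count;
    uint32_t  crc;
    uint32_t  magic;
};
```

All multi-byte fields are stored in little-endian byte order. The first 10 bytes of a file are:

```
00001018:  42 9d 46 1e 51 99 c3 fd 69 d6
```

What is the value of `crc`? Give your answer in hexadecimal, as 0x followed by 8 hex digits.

`crc` follows `count` (2 bytes), so it starts at byte offset 2 and occupies 4 bytes.
Bytes at offsets 2..5: 46 1E 51 99.
Little-endian: lowest address holds the least-significant byte.
Reassemble most-significant byte first: 99 51 1E 46 → 0x99511E46.

0x99511E46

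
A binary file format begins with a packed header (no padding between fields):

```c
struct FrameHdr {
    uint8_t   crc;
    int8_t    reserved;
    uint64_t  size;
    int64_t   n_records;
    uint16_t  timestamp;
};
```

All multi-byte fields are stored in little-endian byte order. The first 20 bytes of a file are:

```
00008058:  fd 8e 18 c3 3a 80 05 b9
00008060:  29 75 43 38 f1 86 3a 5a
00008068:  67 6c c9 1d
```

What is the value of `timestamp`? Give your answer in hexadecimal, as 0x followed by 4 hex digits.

`timestamp` follows `crc` (1 B), `reserved` (1 B), `size` (8 B), `n_records` (8 B), so it starts at offset 1 + 1 + 8 + 8 = 18 and occupies 2 bytes.
Bytes at offsets 18..19: C9 1D.
Little-endian: lowest address holds the least-significant byte.
Reassemble most-significant byte first: 1D C9 → 0x1DC9.

0x1DC9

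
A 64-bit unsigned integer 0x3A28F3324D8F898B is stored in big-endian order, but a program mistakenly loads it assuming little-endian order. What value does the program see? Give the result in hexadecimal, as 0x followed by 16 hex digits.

0x8B898F4D32F3283A

Stored big-endian, the bytes at ascending addresses are 3A 28 F3 32 4D 8F 89 8B.
Read back as little-endian, the first byte is least significant, giving 0x8B898F4D32F3283A.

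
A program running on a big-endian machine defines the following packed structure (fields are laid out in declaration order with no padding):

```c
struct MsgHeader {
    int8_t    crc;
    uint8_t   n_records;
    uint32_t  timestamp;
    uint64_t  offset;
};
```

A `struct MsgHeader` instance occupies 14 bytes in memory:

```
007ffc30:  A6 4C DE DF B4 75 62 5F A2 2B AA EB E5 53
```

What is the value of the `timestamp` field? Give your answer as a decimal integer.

3739202677

`timestamp` follows `crc` (1 B), `n_records` (1 B), so it starts at offset 1 + 1 = 2 and occupies 4 bytes.
Bytes at offsets 2..5: DE DF B4 75.
Big-endian stores the most-significant byte at the lowest address.
The bytes are already most-significant first: 0xDEDFB475.
0xDEDFB475 = 3739202677.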